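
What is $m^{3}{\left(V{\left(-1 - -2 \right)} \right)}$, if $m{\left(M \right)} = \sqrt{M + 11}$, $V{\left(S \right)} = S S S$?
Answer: $24 \sqrt{3} \approx 41.569$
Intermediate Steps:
$V{\left(S \right)} = S^{3}$ ($V{\left(S \right)} = S^{2} S = S^{3}$)
$m{\left(M \right)} = \sqrt{11 + M}$
$m^{3}{\left(V{\left(-1 - -2 \right)} \right)} = \left(\sqrt{11 + \left(-1 - -2\right)^{3}}\right)^{3} = \left(\sqrt{11 + \left(-1 + 2\right)^{3}}\right)^{3} = \left(\sqrt{11 + 1^{3}}\right)^{3} = \left(\sqrt{11 + 1}\right)^{3} = \left(\sqrt{12}\right)^{3} = \left(2 \sqrt{3}\right)^{3} = 24 \sqrt{3}$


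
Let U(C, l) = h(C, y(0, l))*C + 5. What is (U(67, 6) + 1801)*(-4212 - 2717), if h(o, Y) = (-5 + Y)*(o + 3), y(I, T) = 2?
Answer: 84977256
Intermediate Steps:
h(o, Y) = (-5 + Y)*(3 + o)
U(C, l) = 5 + C*(-9 - 3*C) (U(C, l) = (-15 - 5*C + 3*2 + 2*C)*C + 5 = (-15 - 5*C + 6 + 2*C)*C + 5 = (-9 - 3*C)*C + 5 = C*(-9 - 3*C) + 5 = 5 + C*(-9 - 3*C))
(U(67, 6) + 1801)*(-4212 - 2717) = ((5 - 3*67*(3 + 67)) + 1801)*(-4212 - 2717) = ((5 - 3*67*70) + 1801)*(-6929) = ((5 - 14070) + 1801)*(-6929) = (-14065 + 1801)*(-6929) = -12264*(-6929) = 84977256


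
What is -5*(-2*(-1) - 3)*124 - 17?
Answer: 603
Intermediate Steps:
-5*(-2*(-1) - 3)*124 - 17 = -5*(2 - 3)*124 - 17 = -5*(-1)*124 - 17 = 5*124 - 17 = 620 - 17 = 603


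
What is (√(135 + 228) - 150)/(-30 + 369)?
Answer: -50/113 + 11*√3/339 ≈ -0.38628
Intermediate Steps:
(√(135 + 228) - 150)/(-30 + 369) = (√363 - 150)/339 = (11*√3 - 150)*(1/339) = (-150 + 11*√3)*(1/339) = -50/113 + 11*√3/339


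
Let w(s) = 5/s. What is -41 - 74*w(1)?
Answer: -411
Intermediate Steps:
-41 - 74*w(1) = -41 - 370/1 = -41 - 370 = -411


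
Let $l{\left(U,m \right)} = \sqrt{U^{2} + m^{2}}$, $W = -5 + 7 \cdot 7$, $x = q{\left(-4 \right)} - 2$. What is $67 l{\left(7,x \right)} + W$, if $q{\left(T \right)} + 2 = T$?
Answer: $44 + 67 \sqrt{113} \approx 756.22$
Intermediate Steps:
$q{\left(T \right)} = -2 + T$
$x = -8$ ($x = \left(-2 - 4\right) - 2 = -6 - 2 = -8$)
$W = 44$ ($W = -5 + 49 = 44$)
$67 l{\left(7,x \right)} + W = 67 \sqrt{7^{2} + \left(-8\right)^{2}} + 44 = 67 \sqrt{49 + 64} + 44 = 67 \sqrt{113} + 44 = 44 + 67 \sqrt{113}$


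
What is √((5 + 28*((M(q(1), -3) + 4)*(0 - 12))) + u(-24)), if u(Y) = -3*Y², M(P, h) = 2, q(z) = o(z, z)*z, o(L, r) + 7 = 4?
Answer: I*√3739 ≈ 61.147*I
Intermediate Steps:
o(L, r) = -3 (o(L, r) = -7 + 4 = -3)
q(z) = -3*z
√((5 + 28*((M(q(1), -3) + 4)*(0 - 12))) + u(-24)) = √((5 + 28*((2 + 4)*(0 - 12))) - 3*(-24)²) = √((5 + 28*(6*(-12))) - 3*576) = √((5 + 28*(-72)) - 1728) = √((5 - 2016) - 1728) = √(-2011 - 1728) = √(-3739) = I*√3739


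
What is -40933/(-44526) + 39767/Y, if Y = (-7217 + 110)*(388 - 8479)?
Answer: 34138118827/37106766198 ≈ 0.92000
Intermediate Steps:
Y = 57502737 (Y = -7107*(-8091) = 57502737)
-40933/(-44526) + 39767/Y = -40933/(-44526) + 39767/57502737 = -40933*(-1/44526) + 39767*(1/57502737) = 40933/44526 + 1729/2500119 = 34138118827/37106766198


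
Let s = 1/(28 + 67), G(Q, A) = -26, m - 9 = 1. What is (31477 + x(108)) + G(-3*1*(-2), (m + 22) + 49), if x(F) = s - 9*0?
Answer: 2987846/95 ≈ 31451.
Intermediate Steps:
m = 10 (m = 9 + 1 = 10)
s = 1/95 ≈ 0.010526
x(F) = 1/95 (x(F) = 1/95 - 9*0 = 1/95 - 1*0 = 1/95 + 0 = 1/95)
(31477 + x(108)) + G(-3*1*(-2), (m + 22) + 49) = (31477 + 1/95) - 26 = 2990316/95 - 26 = 2987846/95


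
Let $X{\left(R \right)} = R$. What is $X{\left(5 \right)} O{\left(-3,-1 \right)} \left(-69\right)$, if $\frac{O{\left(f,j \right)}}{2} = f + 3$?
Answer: $0$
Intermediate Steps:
$O{\left(f,j \right)} = 6 + 2 f$ ($O{\left(f,j \right)} = 2 \left(f + 3\right) = 2 \left(3 + f\right) = 6 + 2 f$)
$X{\left(5 \right)} O{\left(-3,-1 \right)} \left(-69\right) = 5 \left(6 + 2 \left(-3\right)\right) \left(-69\right) = 5 \left(6 - 6\right) \left(-69\right) = 5 \cdot 0 \left(-69\right) = 0 \left(-69\right) = 0$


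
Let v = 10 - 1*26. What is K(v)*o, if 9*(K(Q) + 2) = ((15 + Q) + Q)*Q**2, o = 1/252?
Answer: -2185/1134 ≈ -1.9268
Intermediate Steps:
o = 1/252 ≈ 0.0039683
v = -16 (v = 10 - 26 = -16)
K(Q) = -2 + Q**2*(15 + 2*Q)/9 (K(Q) = -2 + (((15 + Q) + Q)*Q**2)/9 = -2 + ((15 + 2*Q)*Q**2)/9 = -2 + (Q**2*(15 + 2*Q))/9 = -2 + Q**2*(15 + 2*Q)/9)
K(v)*o = (-2 + (2/9)*(-16)**3 + (5/3)*(-16)**2)*(1/252) = (-2 + (2/9)*(-4096) + (5/3)*256)*(1/252) = (-2 - 8192/9 + 1280/3)*(1/252) = -4370/9*1/252 = -2185/1134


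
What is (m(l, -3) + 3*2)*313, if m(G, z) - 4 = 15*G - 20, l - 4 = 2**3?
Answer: 53210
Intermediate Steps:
l = 12 (l = 4 + 2**3 = 4 + 8 = 12)
m(G, z) = -16 + 15*G (m(G, z) = 4 + (15*G - 20) = 4 + (-20 + 15*G) = -16 + 15*G)
(m(l, -3) + 3*2)*313 = ((-16 + 15*12) + 3*2)*313 = ((-16 + 180) + 6)*313 = (164 + 6)*313 = 170*313 = 53210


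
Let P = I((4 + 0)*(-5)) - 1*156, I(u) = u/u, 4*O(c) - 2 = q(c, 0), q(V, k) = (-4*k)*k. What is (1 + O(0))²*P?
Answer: -1395/4 ≈ -348.75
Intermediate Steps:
q(V, k) = -4*k²
O(c) = ½ (O(c) = ½ + (-4*0²)/4 = ½ + (-4*0)/4 = ½ + (¼)*0 = ½ + 0 = ½)
I(u) = 1
P = -155 (P = 1 - 1*156 = 1 - 156 = -155)
(1 + O(0))²*P = (1 + ½)²*(-155) = (3/2)²*(-155) = (9/4)*(-155) = -1395/4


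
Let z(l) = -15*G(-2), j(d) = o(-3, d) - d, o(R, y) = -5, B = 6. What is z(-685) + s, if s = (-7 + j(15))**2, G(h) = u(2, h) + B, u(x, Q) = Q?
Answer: 669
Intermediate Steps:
G(h) = 6 + h (G(h) = h + 6 = 6 + h)
j(d) = -5 - d
s = 729 (s = (-7 + (-5 - 1*15))**2 = (-7 + (-5 - 15))**2 = (-7 - 20)**2 = (-27)**2 = 729)
z(l) = -60 (z(l) = -15*(6 - 2) = -15*4 = -60)
z(-685) + s = -60 + 729 = 669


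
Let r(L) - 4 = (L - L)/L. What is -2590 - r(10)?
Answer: -2594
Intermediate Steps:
r(L) = 4 (r(L) = 4 + (L - L)/L = 4 + 0/L = 4 + 0 = 4)
-2590 - r(10) = -2590 - 1*4 = -2590 - 4 = -2594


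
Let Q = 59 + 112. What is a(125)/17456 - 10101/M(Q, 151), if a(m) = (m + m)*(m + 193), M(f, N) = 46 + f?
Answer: -5681127/135284 ≈ -41.994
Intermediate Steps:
Q = 171
a(m) = 2*m*(193 + m) (a(m) = (2*m)*(193 + m) = 2*m*(193 + m))
a(125)/17456 - 10101/M(Q, 151) = (2*125*(193 + 125))/17456 - 10101/(46 + 171) = (2*125*318)*(1/17456) - 10101/217 = 79500*(1/17456) - 10101*1/217 = 19875/4364 - 1443/31 = -5681127/135284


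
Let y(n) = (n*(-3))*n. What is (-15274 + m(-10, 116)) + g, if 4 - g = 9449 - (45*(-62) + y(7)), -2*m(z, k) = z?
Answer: -27651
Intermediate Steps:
y(n) = -3*n² (y(n) = (-3*n)*n = -3*n²)
m(z, k) = -z/2
g = -12382 (g = 4 - (9449 - (45*(-62) - 3*7²)) = 4 - (9449 - (-2790 - 3*49)) = 4 - (9449 - (-2790 - 147)) = 4 - (9449 - 1*(-2937)) = 4 - (9449 + 2937) = 4 - 1*12386 = 4 - 12386 = -12382)
(-15274 + m(-10, 116)) + g = (-15274 - ½*(-10)) - 12382 = (-15274 + 5) - 12382 = -15269 - 12382 = -27651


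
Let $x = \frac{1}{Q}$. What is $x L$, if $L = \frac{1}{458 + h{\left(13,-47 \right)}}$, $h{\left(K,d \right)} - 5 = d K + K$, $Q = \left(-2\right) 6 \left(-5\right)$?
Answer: $- \frac{1}{8100} \approx -0.00012346$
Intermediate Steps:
$Q = 60$ ($Q = \left(-12\right) \left(-5\right) = 60$)
$h{\left(K,d \right)} = 5 + K + K d$ ($h{\left(K,d \right)} = 5 + \left(d K + K\right) = 5 + \left(K d + K\right) = 5 + \left(K + K d\right) = 5 + K + K d$)
$x = \frac{1}{60} \approx 0.016667$
$L = - \frac{1}{135}$ ($L = \frac{1}{458 + \left(5 + 13 + 13 \left(-47\right)\right)} = \frac{1}{458 + \left(5 + 13 - 611\right)} = \frac{1}{458 - 593} = \frac{1}{-135} = - \frac{1}{135} \approx -0.0074074$)
$x L = \frac{1}{60} \left(- \frac{1}{135}\right) = - \frac{1}{8100}$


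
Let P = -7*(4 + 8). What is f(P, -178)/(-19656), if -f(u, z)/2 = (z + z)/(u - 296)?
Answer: 89/933660 ≈ 9.5324e-5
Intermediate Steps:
P = -84 (P = -7*12 = -84)
f(u, z) = -4*z/(-296 + u) (f(u, z) = -2*(z + z)/(u - 296) = -2*2*z/(-296 + u) = -4*z/(-296 + u))
f(P, -178)/(-19656) = -4*(-178)/(-296 - 84)/(-19656) = -4*(-178)/(-380)*(-1/19656) = -4*(-178)*(-1/380)*(-1/19656) = -178/95*(-1/19656) = 89/933660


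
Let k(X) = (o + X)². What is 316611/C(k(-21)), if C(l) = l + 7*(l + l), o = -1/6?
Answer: 29916/635 ≈ 47.112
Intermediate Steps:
o = -⅙ (o = -1*⅙ = -⅙ ≈ -0.16667)
k(X) = (-⅙ + X)²
C(l) = 15*l (C(l) = l + 7*(2*l) = l + 14*l = 15*l)
316611/C(k(-21)) = 316611/((15*((-1 + 6*(-21))²/36))) = 316611/((15*((-1 - 126)²/36))) = 316611/((15*((1/36)*(-127)²))) = 316611/((15*((1/36)*16129))) = 316611/((15*(16129/36))) = 316611/(80645/12) = 316611*(12/80645) = 29916/635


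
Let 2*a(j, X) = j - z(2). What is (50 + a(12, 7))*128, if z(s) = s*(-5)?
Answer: 7808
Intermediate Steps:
z(s) = -5*s
a(j, X) = 5 + j/2 (a(j, X) = (j - (-5)*2)/2 = (j - 1*(-10))/2 = (j + 10)/2 = (10 + j)/2 = 5 + j/2)
(50 + a(12, 7))*128 = (50 + (5 + (½)*12))*128 = (50 + (5 + 6))*128 = (50 + 11)*128 = 61*128 = 7808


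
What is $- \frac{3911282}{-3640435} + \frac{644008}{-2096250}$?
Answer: $\frac{585455562902}{763126186875} \approx 0.76718$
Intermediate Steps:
$- \frac{3911282}{-3640435} + \frac{644008}{-2096250} = \left(-3911282\right) \left(- \frac{1}{3640435}\right) + 644008 \left(- \frac{1}{2096250}\right) = \frac{3911282}{3640435} - \frac{322004}{1048125} = \frac{585455562902}{763126186875}$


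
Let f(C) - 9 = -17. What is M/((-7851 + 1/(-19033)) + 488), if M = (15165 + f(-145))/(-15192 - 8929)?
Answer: 288483181/3380316457580 ≈ 8.5342e-5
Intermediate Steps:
f(C) = -8 (f(C) = 9 - 17 = -8)
M = -15157/24121 (M = (15165 - 8)/(-15192 - 8929) = 15157/(-24121) = 15157*(-1/24121) = -15157/24121 ≈ -0.62837)
M/((-7851 + 1/(-19033)) + 488) = -15157/(24121*((-7851 + 1/(-19033)) + 488)) = -15157/(24121*((-7851 - 1/19033) + 488)) = -15157/(24121*(-149428084/19033 + 488)) = -15157/(24121*(-140139980/19033)) = -15157/24121*(-19033/140139980) = 288483181/3380316457580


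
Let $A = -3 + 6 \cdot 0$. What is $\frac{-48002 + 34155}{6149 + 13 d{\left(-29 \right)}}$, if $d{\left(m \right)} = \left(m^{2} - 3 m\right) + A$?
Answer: $- \frac{13847}{18174} \approx -0.76191$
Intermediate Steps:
$A = -3$ ($A = -3 + 0 = -3$)
$d{\left(m \right)} = -3 + m^{2} - 3 m$ ($d{\left(m \right)} = \left(m^{2} - 3 m\right) - 3 = -3 + m^{2} - 3 m$)
$\frac{-48002 + 34155}{6149 + 13 d{\left(-29 \right)}} = \frac{-48002 + 34155}{6149 + 13 \left(-3 + \left(-29\right)^{2} - -87\right)} = - \frac{13847}{6149 + 13 \left(-3 + 841 + 87\right)} = - \frac{13847}{6149 + 13 \cdot 925} = - \frac{13847}{6149 + 12025} = - \frac{13847}{18174}$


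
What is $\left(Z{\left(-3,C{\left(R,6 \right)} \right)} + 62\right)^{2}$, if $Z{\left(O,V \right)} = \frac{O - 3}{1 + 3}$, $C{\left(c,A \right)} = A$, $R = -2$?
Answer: $\frac{14641}{4} \approx 3660.3$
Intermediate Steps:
$Z{\left(O,V \right)} = - \frac{3}{4} + \frac{O}{4}$ ($Z{\left(O,V \right)} = \frac{-3 + O}{4} = \left(-3 + O\right) \frac{1}{4} = - \frac{3}{4} + \frac{O}{4}$)
$\left(Z{\left(-3,C{\left(R,6 \right)} \right)} + 62\right)^{2} = \left(\left(- \frac{3}{4} + \frac{1}{4} \left(-3\right)\right) + 62\right)^{2} = \left(\left(- \frac{3}{4} - \frac{3}{4}\right) + 62\right)^{2} = \left(- \frac{3}{2} + 62\right)^{2} = \left(\frac{121}{2}\right)^{2} = \frac{14641}{4}$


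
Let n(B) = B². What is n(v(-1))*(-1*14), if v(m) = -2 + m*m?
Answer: -14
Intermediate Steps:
v(m) = -2 + m²
n(v(-1))*(-1*14) = (-2 + (-1)²)²*(-1*14) = (-2 + 1)²*(-14) = (-1)²*(-14) = 1*(-14) = -14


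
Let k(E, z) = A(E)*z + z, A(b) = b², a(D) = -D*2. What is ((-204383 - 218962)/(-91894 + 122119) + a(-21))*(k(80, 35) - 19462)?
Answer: 887642247/155 ≈ 5.7267e+6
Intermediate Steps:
a(D) = -2*D
k(E, z) = z + z*E² (k(E, z) = E²*z + z = z*E² + z = z + z*E²)
((-204383 - 218962)/(-91894 + 122119) + a(-21))*(k(80, 35) - 19462) = ((-204383 - 218962)/(-91894 + 122119) - 2*(-21))*(35*(1 + 80²) - 19462) = (-423345/30225 + 42)*(35*(1 + 6400) - 19462) = (-423345*1/30225 + 42)*(35*6401 - 19462) = (-2171/155 + 42)*(224035 - 19462) = (4339/155)*204573 = 887642247/155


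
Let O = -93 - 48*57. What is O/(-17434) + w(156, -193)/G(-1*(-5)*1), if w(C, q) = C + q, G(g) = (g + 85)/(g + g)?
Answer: -26939/6822 ≈ -3.9488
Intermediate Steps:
G(g) = (85 + g)/(2*g) (G(g) = (85 + g)/((2*g)) = (85 + g)*(1/(2*g)) = (85 + g)/(2*g))
O = -2829 (O = -93 - 2736 = -2829)
O/(-17434) + w(156, -193)/G(-1*(-5)*1) = -2829/(-17434) + (156 - 193)/(((85 - 1*(-5)*1)/(2*((-1*(-5)*1))))) = -2829*(-1/17434) - 37*10/(85 + 5*1) = 123/758 - 37*10/(85 + 5) = 123/758 - 37/((1/2)*(1/5)*90) = 123/758 - 37/9 = -26939/6822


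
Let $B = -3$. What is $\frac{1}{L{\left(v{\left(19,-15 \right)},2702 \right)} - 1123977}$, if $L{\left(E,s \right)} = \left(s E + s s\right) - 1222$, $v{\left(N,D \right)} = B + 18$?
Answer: $\frac{1}{6216135} \approx 1.6087 \cdot 10^{-7}$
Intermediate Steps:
$v{\left(N,D \right)} = 15$ ($v{\left(N,D \right)} = -3 + 18 = 15$)
$L{\left(E,s \right)} = -1222 + s^{2} + E s$ ($L{\left(E,s \right)} = \left(E s + s^{2}\right) - 1222 = \left(s^{2} + E s\right) - 1222 = -1222 + s^{2} + E s$)
$\frac{1}{L{\left(v{\left(19,-15 \right)},2702 \right)} - 1123977} = \frac{1}{\left(-1222 + 2702^{2} + 15 \cdot 2702\right) - 1123977} = \frac{1}{\left(-1222 + 7300804 + 40530\right) - 1123977} = \frac{1}{7340112 - 1123977} = \frac{1}{6216135}$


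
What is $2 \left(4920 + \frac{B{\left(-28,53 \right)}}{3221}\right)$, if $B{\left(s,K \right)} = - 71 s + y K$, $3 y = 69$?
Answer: $\frac{31701054}{3221} \approx 9842.0$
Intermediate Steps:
$y = 23$ ($y = \frac{1}{3} \cdot 69 = 23$)
$B{\left(s,K \right)} = - 71 s + 23 K$
$2 \left(4920 + \frac{B{\left(-28,53 \right)}}{3221}\right) = 2 \left(4920 + \frac{\left(-71\right) \left(-28\right) + 23 \cdot 53}{3221}\right) = 2 \left(4920 + \left(1988 + 1219\right) \frac{1}{3221}\right) = 2 \left(4920 + 3207 \cdot \frac{1}{3221}\right) = 2 \left(4920 + \frac{3207}{3221}\right) = 2 \cdot \frac{15850527}{3221} = \frac{31701054}{3221}$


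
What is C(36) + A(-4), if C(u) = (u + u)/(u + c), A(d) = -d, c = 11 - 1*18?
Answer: 188/29 ≈ 6.4828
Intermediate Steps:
c = -7 (c = 11 - 18 = -7)
C(u) = 2*u/(-7 + u) (C(u) = (u + u)/(u - 7) = (2*u)/(-7 + u) = 2*u/(-7 + u))
C(36) + A(-4) = 2*36/(-7 + 36) - 1*(-4) = 2*36/29 + 4 = 2*36*(1/29) + 4 = 72/29 + 4 = 188/29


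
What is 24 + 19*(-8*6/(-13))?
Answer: 1224/13 ≈ 94.154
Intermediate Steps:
24 + 19*(-8*6/(-13)) = 24 + 19*(-48*(-1/13)) = 24 + 19*(48/13) = 24 + 912/13 = 1224/13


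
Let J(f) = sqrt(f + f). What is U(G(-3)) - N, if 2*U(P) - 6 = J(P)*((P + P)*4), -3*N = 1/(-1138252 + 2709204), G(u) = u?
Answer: 14138569/4712856 - 12*I*sqrt(6) ≈ 3.0 - 29.394*I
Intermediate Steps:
N = -1/4712856 (N = -1/(3*(-1138252 + 2709204)) = -1/3/1570952 = -1/3*1/1570952 = -1/4712856 ≈ -2.1219e-7)
J(f) = sqrt(2)*sqrt(f) (J(f) = sqrt(2*f) = sqrt(2)*sqrt(f))
U(P) = 3 + 4*sqrt(2)*P**(3/2) (U(P) = 3 + ((sqrt(2)*sqrt(P))*((P + P)*4))/2 = 3 + ((sqrt(2)*sqrt(P))*((2*P)*4))/2 = 3 + ((sqrt(2)*sqrt(P))*(8*P))/2 = 3 + (8*sqrt(2)*P**(3/2))/2 = 3 + 4*sqrt(2)*P**(3/2))
U(G(-3)) - N = (3 + 4*sqrt(2)*(-3)**(3/2)) - 1*(-1/4712856) = (3 + 4*sqrt(2)*(-3*I*sqrt(3))) + 1/4712856 = (3 - 12*I*sqrt(6)) + 1/4712856 = 14138569/4712856 - 12*I*sqrt(6)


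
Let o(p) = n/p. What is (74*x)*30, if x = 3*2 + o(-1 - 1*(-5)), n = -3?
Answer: 11655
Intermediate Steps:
o(p) = -3/p
x = 21/4 (x = 3*2 - 3/(-1 - 1*(-5)) = 6 - 3/(-1 + 5) = 6 - 3/4 = 6 - 3*¼ = 6 - ¾ = 21/4 ≈ 5.2500)
(74*x)*30 = (74*(21/4))*30 = (777/2)*30 = 11655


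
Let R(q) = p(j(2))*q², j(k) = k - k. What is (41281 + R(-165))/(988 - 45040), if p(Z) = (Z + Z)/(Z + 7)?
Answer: -41281/44052 ≈ -0.93710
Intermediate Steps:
j(k) = 0
p(Z) = 2*Z/(7 + Z) (p(Z) = (2*Z)/(7 + Z) = 2*Z/(7 + Z))
R(q) = 0 (R(q) = (2*0/(7 + 0))*q² = (2*0/7)*q² = (2*0*(⅐))*q² = 0*q² = 0)
(41281 + R(-165))/(988 - 45040) = (41281 + 0)/(988 - 45040) = 41281/(-44052) = 41281*(-1/44052) = -41281/44052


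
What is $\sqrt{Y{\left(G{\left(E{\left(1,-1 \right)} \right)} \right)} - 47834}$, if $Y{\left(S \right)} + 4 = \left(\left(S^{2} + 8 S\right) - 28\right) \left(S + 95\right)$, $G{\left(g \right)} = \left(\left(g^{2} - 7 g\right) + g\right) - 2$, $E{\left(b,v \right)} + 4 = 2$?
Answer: $i \sqrt{17318} \approx 131.6 i$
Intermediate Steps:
$E{\left(b,v \right)} = -2$ ($E{\left(b,v \right)} = -4 + 2 = -2$)
$G{\left(g \right)} = -2 + g^{2} - 6 g$ ($G{\left(g \right)} = \left(g^{2} - 6 g\right) - 2 = -2 + g^{2} - 6 g$)
$Y{\left(S \right)} = -4 + \left(95 + S\right) \left(-28 + S^{2} + 8 S\right)$ ($Y{\left(S \right)} = -4 + \left(\left(S^{2} + 8 S\right) - 28\right) \left(S + 95\right) = -4 + \left(-28 + S^{2} + 8 S\right) \left(95 + S\right) = -4 + \left(95 + S\right) \left(-28 + S^{2} + 8 S\right)$)
$\sqrt{Y{\left(G{\left(E{\left(1,-1 \right)} \right)} \right)} - 47834} = \sqrt{\left(-2664 + \left(-2 + \left(-2\right)^{2} - -12\right)^{3} + 103 \left(-2 + \left(-2\right)^{2} - -12\right)^{2} + 732 \left(-2 + \left(-2\right)^{2} - -12\right)\right) - 47834} = \sqrt{\left(-2664 + \left(-2 + 4 + 12\right)^{3} + 103 \left(-2 + 4 + 12\right)^{2} + 732 \left(-2 + 4 + 12\right)\right) - 47834} = \sqrt{\left(-2664 + 14^{3} + 103 \cdot 14^{2} + 732 \cdot 14\right) - 47834} = \sqrt{\left(-2664 + 2744 + 103 \cdot 196 + 10248\right) - 47834} = \sqrt{\left(-2664 + 2744 + 20188 + 10248\right) - 47834} = \sqrt{30516 - 47834} = \sqrt{-17318} = i \sqrt{17318}$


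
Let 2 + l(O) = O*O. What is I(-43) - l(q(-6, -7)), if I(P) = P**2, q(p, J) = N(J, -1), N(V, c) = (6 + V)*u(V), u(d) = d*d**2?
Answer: -115798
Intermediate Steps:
u(d) = d**3
N(V, c) = V**3*(6 + V) (N(V, c) = (6 + V)*V**3 = V**3*(6 + V))
q(p, J) = J**3*(6 + J)
l(O) = -2 + O**2 (l(O) = -2 + O*O = -2 + O**2)
I(-43) - l(q(-6, -7)) = (-43)**2 - (-2 + ((-7)**3*(6 - 7))**2) = 1849 - (-2 + (-343*(-1))**2) = 1849 - (-2 + 343**2) = 1849 - (-2 + 117649) = 1849 - 1*117647 = 1849 - 117647 = -115798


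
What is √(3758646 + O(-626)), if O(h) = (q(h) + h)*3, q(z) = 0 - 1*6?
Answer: 5*√150270 ≈ 1938.2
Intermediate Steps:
q(z) = -6 (q(z) = 0 - 6 = -6)
O(h) = -18 + 3*h (O(h) = (-6 + h)*3 = -18 + 3*h)
√(3758646 + O(-626)) = √(3758646 + (-18 + 3*(-626))) = √(3758646 + (-18 - 1878)) = √(3758646 - 1896) = √3756750 = 5*√150270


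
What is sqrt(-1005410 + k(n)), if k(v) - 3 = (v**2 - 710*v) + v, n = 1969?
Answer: sqrt(1475533) ≈ 1214.7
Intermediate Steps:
k(v) = 3 + v**2 - 709*v (k(v) = 3 + ((v**2 - 710*v) + v) = 3 + (v**2 - 709*v) = 3 + v**2 - 709*v)
sqrt(-1005410 + k(n)) = sqrt(-1005410 + (3 + 1969**2 - 709*1969)) = sqrt(-1005410 + (3 + 3876961 - 1396021)) = sqrt(-1005410 + 2480943) = sqrt(1475533)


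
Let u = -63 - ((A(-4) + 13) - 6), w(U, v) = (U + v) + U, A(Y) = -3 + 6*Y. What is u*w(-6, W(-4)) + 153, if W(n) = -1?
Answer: 712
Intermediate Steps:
w(U, v) = v + 2*U
u = -43 (u = -63 - (((-3 + 6*(-4)) + 13) - 6) = -63 - (((-3 - 24) + 13) - 6) = -63 - ((-27 + 13) - 6) = -63 - (-14 - 6) = -63 - 1*(-20) = -63 + 20 = -43)
u*w(-6, W(-4)) + 153 = -43*(-1 + 2*(-6)) + 153 = -43*(-1 - 12) + 153 = -43*(-13) + 153 = 559 + 153 = 712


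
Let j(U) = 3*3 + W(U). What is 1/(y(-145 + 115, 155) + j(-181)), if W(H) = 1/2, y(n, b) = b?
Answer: 2/329 ≈ 0.0060790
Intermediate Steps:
W(H) = ½
j(U) = 19/2 (j(U) = 3*3 + ½ = 9 + ½ = 19/2)
1/(y(-145 + 115, 155) + j(-181)) = 1/(155 + 19/2) = 1/(329/2) = 2/329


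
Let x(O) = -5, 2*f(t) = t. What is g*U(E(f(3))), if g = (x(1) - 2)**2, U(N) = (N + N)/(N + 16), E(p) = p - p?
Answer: 0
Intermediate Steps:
f(t) = t/2
E(p) = 0
U(N) = 2*N/(16 + N) (U(N) = (2*N)/(16 + N) = 2*N/(16 + N))
g = 49 (g = (-5 - 2)**2 = (-7)**2 = 49)
g*U(E(f(3))) = 49*(2*0/(16 + 0)) = 49*(2*0/16) = 49*(2*0*(1/16)) = 49*0 = 0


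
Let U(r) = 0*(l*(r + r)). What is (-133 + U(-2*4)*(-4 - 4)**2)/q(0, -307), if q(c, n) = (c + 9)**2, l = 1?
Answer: -133/81 ≈ -1.6420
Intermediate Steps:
q(c, n) = (9 + c)**2
U(r) = 0 (U(r) = 0*(1*(r + r)) = 0*(1*(2*r)) = 0*(2*r) = 0)
(-133 + U(-2*4)*(-4 - 4)**2)/q(0, -307) = (-133 + 0*(-4 - 4)**2)/((9 + 0)**2) = (-133 + 0*(-8)**2)/(9**2) = (-133 + 0*64)/81 = (-133 + 0)*(1/81) = -133*1/81 = -133/81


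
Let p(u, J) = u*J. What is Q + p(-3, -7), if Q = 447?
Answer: 468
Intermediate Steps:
p(u, J) = J*u
Q + p(-3, -7) = 447 - 7*(-3) = 447 + 21 = 468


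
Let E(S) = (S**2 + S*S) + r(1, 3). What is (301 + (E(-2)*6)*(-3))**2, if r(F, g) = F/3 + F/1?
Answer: 17689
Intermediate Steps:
r(F, g) = 4*F/3 (r(F, g) = F*(1/3) + F*1 = F/3 + F = 4*F/3)
E(S) = 4/3 + 2*S**2 (E(S) = (S**2 + S*S) + (4/3)*1 = (S**2 + S**2) + 4/3 = 2*S**2 + 4/3 = 4/3 + 2*S**2)
(301 + (E(-2)*6)*(-3))**2 = (301 + ((4/3 + 2*(-2)**2)*6)*(-3))**2 = (301 + ((4/3 + 2*4)*6)*(-3))**2 = (301 + ((4/3 + 8)*6)*(-3))**2 = (301 + ((28/3)*6)*(-3))**2 = (301 + 56*(-3))**2 = (301 - 168)**2 = 133**2 = 17689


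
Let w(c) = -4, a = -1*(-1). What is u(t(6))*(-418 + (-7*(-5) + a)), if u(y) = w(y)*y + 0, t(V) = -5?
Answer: -7640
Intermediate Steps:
a = 1
u(y) = -4*y (u(y) = -4*y + 0 = -4*y)
u(t(6))*(-418 + (-7*(-5) + a)) = (-4*(-5))*(-418 + (-7*(-5) + 1)) = 20*(-418 + (35 + 1)) = 20*(-418 + 36) = 20*(-382) = -7640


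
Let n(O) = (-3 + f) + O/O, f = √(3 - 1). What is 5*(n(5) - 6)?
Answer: -40 + 5*√2 ≈ -32.929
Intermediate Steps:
f = √2 ≈ 1.4142
n(O) = -2 + √2 (n(O) = (-3 + √2) + O/O = (-3 + √2) + 1 = -2 + √2)
5*(n(5) - 6) = 5*((-2 + √2) - 6) = 5*(-8 + √2) = -40 + 5*√2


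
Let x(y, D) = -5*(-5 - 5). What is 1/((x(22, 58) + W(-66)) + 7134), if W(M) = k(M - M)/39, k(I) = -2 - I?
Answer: 39/280174 ≈ 0.00013920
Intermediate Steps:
x(y, D) = 50 (x(y, D) = -5*(-10) = 50)
W(M) = -2/39 (W(M) = (-2 - (M - M))/39 = (-2 - 1*0)*(1/39) = (-2 + 0)*(1/39) = -2*1/39 = -2/39)
1/((x(22, 58) + W(-66)) + 7134) = 1/((50 - 2/39) + 7134) = 1/(1948/39 + 7134) = 1/(280174/39) = 39/280174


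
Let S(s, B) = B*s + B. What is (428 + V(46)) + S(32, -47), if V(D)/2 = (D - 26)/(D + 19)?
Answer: -14591/13 ≈ -1122.4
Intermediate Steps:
V(D) = 2*(-26 + D)/(19 + D) (V(D) = 2*((D - 26)/(D + 19)) = 2*((-26 + D)/(19 + D)) = 2*(-26 + D)/(19 + D))
S(s, B) = B + B*s
(428 + V(46)) + S(32, -47) = (428 + 2*(-26 + 46)/(19 + 46)) - 47*(1 + 32) = (428 + 2*20/65) - 47*33 = (428 + 2*(1/65)*20) - 1551 = (428 + 8/13) - 1551 = 5572/13 - 1551 = -14591/13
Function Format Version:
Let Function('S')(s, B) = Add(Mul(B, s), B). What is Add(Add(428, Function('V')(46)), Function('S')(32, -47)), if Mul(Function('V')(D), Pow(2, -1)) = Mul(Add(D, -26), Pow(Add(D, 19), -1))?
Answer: Rational(-14591, 13) ≈ -1122.4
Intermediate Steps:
Function('V')(D) = Mul(2, Pow(Add(19, D), -1), Add(-26, D)) (Function('V')(D) = Mul(2, Mul(Add(D, -26), Pow(Add(D, 19), -1))) = Mul(2, Mul(Add(-26, D), Pow(Add(19, D), -1))) = Mul(2, Mul(Pow(Add(19, D), -1), Add(-26, D))) = Mul(2, Pow(Add(19, D), -1), Add(-26, D)))
Function('S')(s, B) = Add(B, Mul(B, s))
Add(Add(428, Function('V')(46)), Function('S')(32, -47)) = Add(Add(428, Mul(2, Pow(Add(19, 46), -1), Add(-26, 46))), Mul(-47, Add(1, 32))) = Add(Add(428, Mul(2, Pow(65, -1), 20)), Mul(-47, 33)) = Add(Add(428, Mul(2, Rational(1, 65), 20)), -1551) = Add(Add(428, Rational(8, 13)), -1551) = Add(Rational(5572, 13), -1551) = Rational(-14591, 13)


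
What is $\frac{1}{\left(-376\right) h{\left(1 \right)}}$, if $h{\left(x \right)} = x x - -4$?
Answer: $- \frac{1}{1880} \approx -0.00053191$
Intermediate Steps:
$h{\left(x \right)} = 4 + x^{2}$ ($h{\left(x \right)} = x^{2} + 4 = 4 + x^{2}$)
$\frac{1}{\left(-376\right) h{\left(1 \right)}} = \frac{1}{\left(-376\right) \left(4 + 1^{2}\right)} = \frac{1}{\left(-376\right) \left(4 + 1\right)} = \frac{1}{\left(-376\right) 5} = \frac{1}{-1880} = - \frac{1}{1880}$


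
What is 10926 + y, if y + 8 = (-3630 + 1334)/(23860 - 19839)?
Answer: 43898982/4021 ≈ 10917.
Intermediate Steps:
y = -34464/4021 (y = -8 + (-3630 + 1334)/(23860 - 19839) = -8 - 2296/4021 = -34464/4021 ≈ -8.5710)
10926 + y = 10926 - 34464/4021 = 43898982/4021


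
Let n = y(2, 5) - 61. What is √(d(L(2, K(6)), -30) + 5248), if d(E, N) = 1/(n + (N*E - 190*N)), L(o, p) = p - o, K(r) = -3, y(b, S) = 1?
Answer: √175934482590/5790 ≈ 72.443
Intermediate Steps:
n = -60 (n = 1 - 61 = -60)
d(E, N) = 1/(-60 - 190*N + E*N) (d(E, N) = 1/(-60 + (N*E - 190*N)) = 1/(-60 + (E*N - 190*N)) = 1/(-60 + (-190*N + E*N)) = 1/(-60 - 190*N + E*N))
√(d(L(2, K(6)), -30) + 5248) = √(1/(-60 - 190*(-30) + (-3 - 1*2)*(-30)) + 5248) = √(1/(-60 + 5700 + (-3 - 2)*(-30)) + 5248) = √(1/(-60 + 5700 - 5*(-30)) + 5248) = √(1/(-60 + 5700 + 150) + 5248) = √(1/5790 + 5248) = √(30385921/5790) = √175934482590/5790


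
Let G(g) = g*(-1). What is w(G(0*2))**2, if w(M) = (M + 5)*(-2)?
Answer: 100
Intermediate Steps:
G(g) = -g
w(M) = -10 - 2*M (w(M) = (5 + M)*(-2) = -10 - 2*M)
w(G(0*2))**2 = (-10 - (-2)*0*2)**2 = (-10 - (-2)*0)**2 = (-10 - 2*0)**2 = (-10 + 0)**2 = (-10)**2 = 100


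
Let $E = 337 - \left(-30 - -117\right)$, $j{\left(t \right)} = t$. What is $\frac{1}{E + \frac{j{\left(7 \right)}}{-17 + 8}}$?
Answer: $\frac{9}{2243} \approx 0.0040125$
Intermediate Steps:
$E = 250$ ($E = 337 - \left(-30 + 117\right) = 337 - 87 = 250$)
$\frac{1}{E + \frac{j{\left(7 \right)}}{-17 + 8}} = \frac{1}{250 + \frac{1}{-17 + 8} \cdot 7} = \frac{1}{250 + \frac{1}{-9} \cdot 7} = \frac{1}{250 - \frac{7}{9}} = \frac{1}{\frac{2243}{9}} = \frac{9}{2243}$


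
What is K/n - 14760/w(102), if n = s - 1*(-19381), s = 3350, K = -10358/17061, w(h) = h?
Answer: -954021609946/6592831047 ≈ -144.71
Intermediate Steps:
K = -10358/17061 (K = -10358*1/17061 = -10358/17061 ≈ -0.60712)
n = 22731 (n = 3350 - 1*(-19381) = 3350 + 19381 = 22731)
K/n - 14760/w(102) = -10358/17061/22731 - 14760/102 = -10358/17061*1/22731 - 14760*1/102 = -10358/387813591 - 2460/17 = -954021609946/6592831047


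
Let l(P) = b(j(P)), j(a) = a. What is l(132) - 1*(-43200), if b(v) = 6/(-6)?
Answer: 43199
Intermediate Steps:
b(v) = -1 (b(v) = 6*(-⅙) = -1)
l(P) = -1
l(132) - 1*(-43200) = -1 - 1*(-43200) = -1 + 43200 = 43199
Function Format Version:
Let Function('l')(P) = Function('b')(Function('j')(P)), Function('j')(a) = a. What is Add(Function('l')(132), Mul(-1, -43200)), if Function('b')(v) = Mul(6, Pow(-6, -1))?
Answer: 43199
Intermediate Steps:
Function('b')(v) = -1 (Function('b')(v) = Mul(6, Rational(-1, 6)) = -1)
Function('l')(P) = -1
Add(Function('l')(132), Mul(-1, -43200)) = Add(-1, Mul(-1, -43200)) = Add(-1, 43200) = 43199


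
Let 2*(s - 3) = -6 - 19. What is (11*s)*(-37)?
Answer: 7733/2 ≈ 3866.5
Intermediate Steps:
s = -19/2 (s = 3 + (-6 - 19)/2 = 3 + (½)*(-25) = 3 - 25/2 = -19/2 ≈ -9.5000)
(11*s)*(-37) = (11*(-19/2))*(-37) = -209/2*(-37) = 7733/2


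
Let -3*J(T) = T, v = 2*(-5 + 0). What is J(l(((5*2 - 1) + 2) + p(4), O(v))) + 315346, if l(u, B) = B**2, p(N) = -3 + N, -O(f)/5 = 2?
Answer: 945938/3 ≈ 3.1531e+5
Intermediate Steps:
v = -10 (v = 2*(-5) = -10)
O(f) = -10 (O(f) = -5*2 = -10)
J(T) = -T/3
J(l(((5*2 - 1) + 2) + p(4), O(v))) + 315346 = -1/3*(-10)**2 + 315346 = -1/3*100 + 315346 = -100/3 + 315346 = 945938/3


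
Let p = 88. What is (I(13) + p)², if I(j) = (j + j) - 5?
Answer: 11881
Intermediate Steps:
I(j) = -5 + 2*j (I(j) = 2*j - 5 = -5 + 2*j)
(I(13) + p)² = ((-5 + 2*13) + 88)² = ((-5 + 26) + 88)² = (21 + 88)² = 109² = 11881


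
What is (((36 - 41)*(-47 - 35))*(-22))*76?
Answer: -685520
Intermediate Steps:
(((36 - 41)*(-47 - 35))*(-22))*76 = (-5*(-82)*(-22))*76 = (410*(-22))*76 = -9020*76 = -685520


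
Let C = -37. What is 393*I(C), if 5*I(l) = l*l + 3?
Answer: 539196/5 ≈ 1.0784e+5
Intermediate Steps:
I(l) = 3/5 + l**2/5 (I(l) = (l*l + 3)/5 = (l**2 + 3)/5 = (3 + l**2)/5 = 3/5 + l**2/5)
393*I(C) = 393*(3/5 + (1/5)*(-37)**2) = 393*(3/5 + (1/5)*1369) = 393*(3/5 + 1369/5) = 393*(1372/5) = 539196/5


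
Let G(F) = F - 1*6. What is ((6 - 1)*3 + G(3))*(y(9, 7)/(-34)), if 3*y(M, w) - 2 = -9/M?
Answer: -2/17 ≈ -0.11765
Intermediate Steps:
G(F) = -6 + F (G(F) = F - 6 = -6 + F)
y(M, w) = ⅔ - 3/M (y(M, w) = ⅔ + (-9/M)/3 = ⅔ - 3/M)
((6 - 1)*3 + G(3))*(y(9, 7)/(-34)) = ((6 - 1)*3 + (-6 + 3))*((⅔ - 3/9)/(-34)) = (5*3 - 3)*((⅔ - 3*⅑)*(-1/34)) = (15 - 3)*((⅔ - ⅓)*(-1/34)) = 12*((⅓)*(-1/34)) = 12*(-1/102) = -2/17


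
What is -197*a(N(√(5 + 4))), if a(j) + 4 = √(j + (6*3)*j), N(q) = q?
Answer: 788 - 197*√57 ≈ -699.32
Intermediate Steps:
a(j) = -4 + √19*√j (a(j) = -4 + √(j + (6*3)*j) = -4 + √(j + 18*j) = -4 + √(19*j) = -4 + √19*√j)
-197*a(N(√(5 + 4))) = -197*(-4 + √19*√(√(5 + 4))) = -197*(-4 + √19*√(√9)) = -197*(-4 + √19*√3) = -197*(-4 + √57) = 788 - 197*√57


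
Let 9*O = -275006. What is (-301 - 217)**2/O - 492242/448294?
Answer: -304490464189/30820884941 ≈ -9.8793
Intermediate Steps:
O = -275006/9 (O = (1/9)*(-275006) = -275006/9 ≈ -30556.)
(-301 - 217)**2/O - 492242/448294 = (-301 - 217)**2/(-275006/9) - 492242/448294 = (-518)**2*(-9/275006) - 492242*1/448294 = 268324*(-9/275006) - 246121/224147 = -1207458/137503 - 246121/224147 = -304490464189/30820884941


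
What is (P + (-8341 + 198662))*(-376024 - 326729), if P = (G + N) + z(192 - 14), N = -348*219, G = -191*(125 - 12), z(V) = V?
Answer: -65148014112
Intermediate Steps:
G = -21583 (G = -191*113 = -21583)
N = -76212
P = -97617 (P = (-21583 - 76212) + (192 - 14) = -97795 + 178 = -97617)
(P + (-8341 + 198662))*(-376024 - 326729) = (-97617 + (-8341 + 198662))*(-376024 - 326729) = (-97617 + 190321)*(-702753) = 92704*(-702753) = -65148014112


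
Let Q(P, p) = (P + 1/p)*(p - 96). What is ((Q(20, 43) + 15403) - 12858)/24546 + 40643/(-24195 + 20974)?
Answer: -21346143056/1699847319 ≈ -12.558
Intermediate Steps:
Q(P, p) = (-96 + p)*(P + 1/p) (Q(P, p) = (P + 1/p)*(-96 + p) = (-96 + p)*(P + 1/p))
((Q(20, 43) + 15403) - 12858)/24546 + 40643/(-24195 + 20974) = (((1 - 96*20 - 96/43 + 20*43) + 15403) - 12858)/24546 + 40643/(-24195 + 20974) = (((1 - 1920 - 96*1/43 + 860) + 15403) - 12858)*(1/24546) + 40643/(-3221) = (((1 - 1920 - 96/43 + 860) + 15403) - 12858)*(1/24546) + 40643*(-1/3221) = ((-45633/43 + 15403) - 12858)*(1/24546) - 40643/3221 = (616696/43 - 12858)*(1/24546) - 40643/3221 = (63802/43)*(1/24546) - 40643/3221 = 31901/527739 - 40643/3221 = -21346143056/1699847319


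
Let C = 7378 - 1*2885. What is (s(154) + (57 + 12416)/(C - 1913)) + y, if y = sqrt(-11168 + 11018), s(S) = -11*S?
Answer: -4358047/2580 + 5*I*sqrt(6) ≈ -1689.2 + 12.247*I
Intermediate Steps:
C = 4493 (C = 7378 - 2885 = 4493)
y = 5*I*sqrt(6) (y = sqrt(-150) = 5*I*sqrt(6) ≈ 12.247*I)
(s(154) + (57 + 12416)/(C - 1913)) + y = (-11*154 + (57 + 12416)/(4493 - 1913)) + 5*I*sqrt(6) = (-1694 + 12473/2580) + 5*I*sqrt(6) = -4358047/2580 + 5*I*sqrt(6)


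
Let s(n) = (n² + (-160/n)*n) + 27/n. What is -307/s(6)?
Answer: 614/239 ≈ 2.5690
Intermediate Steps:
s(n) = -160 + n² + 27/n (s(n) = (n² - 160) + 27/n = (-160 + n²) + 27/n = -160 + n² + 27/n)
-307/s(6) = -307/(-160 + 6² + 27/6) = -307/(-160 + 36 + 27*(⅙)) = -307/(-160 + 36 + 9/2) = -307/(-239/2) = -307*(-2/239) = 614/239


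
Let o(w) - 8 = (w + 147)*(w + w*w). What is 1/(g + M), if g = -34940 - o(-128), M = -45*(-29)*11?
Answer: -1/329457 ≈ -3.0353e-6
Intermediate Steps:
o(w) = 8 + (147 + w)*(w + w**2) (o(w) = 8 + (w + 147)*(w + w*w) = 8 + (147 + w)*(w + w**2))
M = 14355 (M = 1305*11 = 14355)
g = -343812 (g = -34940 - (8 + (-128)**3 + 147*(-128) + 148*(-128)**2) = -34940 - (8 - 2097152 - 18816 + 148*16384) = -34940 - (8 - 2097152 - 18816 + 2424832) = -34940 - 1*308872 = -34940 - 308872 = -343812)
1/(g + M) = 1/(-343812 + 14355) = 1/(-329457) = -1/329457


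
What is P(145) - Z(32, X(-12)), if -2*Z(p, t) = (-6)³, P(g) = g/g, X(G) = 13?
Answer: -107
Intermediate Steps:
P(g) = 1
Z(p, t) = 108 (Z(p, t) = -½*(-6)³ = -½*(-216) = 108)
P(145) - Z(32, X(-12)) = 1 - 1*108 = 1 - 108 = -107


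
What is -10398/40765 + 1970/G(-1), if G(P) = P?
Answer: -80317448/40765 ≈ -1970.3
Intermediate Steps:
-10398/40765 + 1970/G(-1) = -10398/40765 + 1970/(-1) = -10398*1/40765 + 1970*(-1) = -10398/40765 - 1970 = -80317448/40765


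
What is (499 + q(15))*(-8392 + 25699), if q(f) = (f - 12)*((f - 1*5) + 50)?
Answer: 11751453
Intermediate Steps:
q(f) = (-12 + f)*(45 + f) (q(f) = (-12 + f)*((f - 5) + 50) = (-12 + f)*((-5 + f) + 50) = (-12 + f)*(45 + f))
(499 + q(15))*(-8392 + 25699) = (499 + (-540 + 15² + 33*15))*(-8392 + 25699) = (499 + (-540 + 225 + 495))*17307 = (499 + 180)*17307 = 679*17307 = 11751453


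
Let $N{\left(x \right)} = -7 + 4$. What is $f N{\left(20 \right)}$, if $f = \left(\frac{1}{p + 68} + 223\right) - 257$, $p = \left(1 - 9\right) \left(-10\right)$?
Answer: $\frac{15093}{148} \approx 101.98$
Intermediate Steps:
$N{\left(x \right)} = -3$
$p = 80$ ($p = \left(-8\right) \left(-10\right) = 80$)
$f = - \frac{5031}{148}$ ($f = \left(\frac{1}{80 + 68} + 223\right) - 257 = \left(\frac{1}{148} + 223\right) - 257 = \frac{33005}{148} - 257 = - \frac{5031}{148} \approx -33.993$)
$f N{\left(20 \right)} = \left(- \frac{5031}{148}\right) \left(-3\right) = \frac{15093}{148}$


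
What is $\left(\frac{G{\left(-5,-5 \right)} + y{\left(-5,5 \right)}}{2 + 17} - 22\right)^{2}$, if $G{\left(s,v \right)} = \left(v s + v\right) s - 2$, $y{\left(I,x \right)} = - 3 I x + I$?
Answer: $\frac{202500}{361} \approx 560.94$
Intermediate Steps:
$y{\left(I,x \right)} = I - 3 I x$ ($y{\left(I,x \right)} = - 3 I x + I = I - 3 I x$)
$G{\left(s,v \right)} = -2 + s \left(v + s v\right)$ ($G{\left(s,v \right)} = \left(s v + v\right) s - 2 = \left(v + s v\right) s - 2 = s \left(v + s v\right) - 2 = -2 + s \left(v + s v\right)$)
$\left(\frac{G{\left(-5,-5 \right)} + y{\left(-5,5 \right)}}{2 + 17} - 22\right)^{2} = \left(\frac{\left(-2 - -25 - 5 \left(-5\right)^{2}\right) - 5 \left(1 - 15\right)}{2 + 17} - 22\right)^{2} = \left(\frac{\left(-2 + 25 - 125\right) - 5 \left(1 - 15\right)}{19} - 22\right)^{2} = \left(\left(\left(-2 + 25 - 125\right) - -70\right) \frac{1}{19} - 22\right)^{2} = \left(\left(-102 + 70\right) \frac{1}{19} - 22\right)^{2} = \left(\left(-32\right) \frac{1}{19} - 22\right)^{2} = \left(- \frac{32}{19} - 22\right)^{2} = \left(- \frac{450}{19}\right)^{2} = \frac{202500}{361}$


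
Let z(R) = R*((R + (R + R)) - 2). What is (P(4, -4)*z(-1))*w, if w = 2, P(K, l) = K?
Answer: 40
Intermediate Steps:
z(R) = R*(-2 + 3*R) (z(R) = R*((R + 2*R) - 2) = R*(3*R - 2) = R*(-2 + 3*R))
(P(4, -4)*z(-1))*w = (4*(-(-2 + 3*(-1))))*2 = (4*(-(-2 - 3)))*2 = (4*(-1*(-5)))*2 = (4*5)*2 = 20*2 = 40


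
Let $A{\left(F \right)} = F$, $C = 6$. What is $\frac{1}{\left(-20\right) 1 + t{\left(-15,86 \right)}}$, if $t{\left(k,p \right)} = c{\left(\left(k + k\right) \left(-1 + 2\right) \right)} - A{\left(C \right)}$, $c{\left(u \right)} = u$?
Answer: $- \frac{1}{56} \approx -0.017857$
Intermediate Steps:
$t{\left(k,p \right)} = -6 + 2 k$ ($t{\left(k,p \right)} = \left(k + k\right) \left(-1 + 2\right) - 6 = 2 k 1 - 6 = 2 k - 6 = -6 + 2 k$)
$\frac{1}{\left(-20\right) 1 + t{\left(-15,86 \right)}} = \frac{1}{\left(-20\right) 1 + \left(-6 + 2 \left(-15\right)\right)} = \frac{1}{-20 - 36} = \frac{1}{-56} = - \frac{1}{56}$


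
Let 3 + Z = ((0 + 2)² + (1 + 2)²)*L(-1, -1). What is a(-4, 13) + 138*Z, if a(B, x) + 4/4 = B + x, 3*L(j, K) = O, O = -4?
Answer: -2798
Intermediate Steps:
L(j, K) = -4/3 (L(j, K) = (⅓)*(-4) = -4/3)
Z = -61/3 (Z = -3 + ((0 + 2)² + (1 + 2)²)*(-4/3) = -3 + (2² + 3²)*(-4/3) = -3 + (4 + 9)*(-4/3) = -3 + 13*(-4/3) = -3 - 52/3 = -61/3 ≈ -20.333)
a(B, x) = -1 + B + x (a(B, x) = -1 + (B + x) = -1 + B + x)
a(-4, 13) + 138*Z = (-1 - 4 + 13) + 138*(-61/3) = 8 - 2806 = -2798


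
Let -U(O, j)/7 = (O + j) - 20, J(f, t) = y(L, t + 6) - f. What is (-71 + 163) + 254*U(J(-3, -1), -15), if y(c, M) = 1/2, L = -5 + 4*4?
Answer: 56099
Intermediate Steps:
L = 11 (L = -5 + 16 = 11)
y(c, M) = ½
J(f, t) = ½ - f
U(O, j) = 140 - 7*O - 7*j (U(O, j) = -7*((O + j) - 20) = -7*(-20 + O + j) = 140 - 7*O - 7*j)
(-71 + 163) + 254*U(J(-3, -1), -15) = (-71 + 163) + 254*(140 - 7*(½ - 1*(-3)) - 7*(-15)) = 92 + 254*(140 - 7*(½ + 3) + 105) = 92 + 254*(140 - 7*7/2 + 105) = 92 + 254*(140 - 49/2 + 105) = 92 + 254*(441/2) = 92 + 56007 = 56099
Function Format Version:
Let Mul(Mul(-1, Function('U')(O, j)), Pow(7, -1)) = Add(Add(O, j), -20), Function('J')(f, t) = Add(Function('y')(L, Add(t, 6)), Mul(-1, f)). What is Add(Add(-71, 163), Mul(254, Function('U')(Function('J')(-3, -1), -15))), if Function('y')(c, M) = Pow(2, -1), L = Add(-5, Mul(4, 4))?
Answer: 56099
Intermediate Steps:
L = 11 (L = Add(-5, 16) = 11)
Function('y')(c, M) = Rational(1, 2)
Function('J')(f, t) = Add(Rational(1, 2), Mul(-1, f))
Function('U')(O, j) = Add(140, Mul(-7, O), Mul(-7, j)) (Function('U')(O, j) = Mul(-7, Add(Add(O, j), -20)) = Mul(-7, Add(-20, O, j)) = Add(140, Mul(-7, O), Mul(-7, j)))
Add(Add(-71, 163), Mul(254, Function('U')(Function('J')(-3, -1), -15))) = Add(Add(-71, 163), Mul(254, Add(140, Mul(-7, Add(Rational(1, 2), Mul(-1, -3))), Mul(-7, -15)))) = Add(92, Mul(254, Add(140, Mul(-7, Add(Rational(1, 2), 3)), 105))) = Add(92, Mul(254, Add(140, Mul(-7, Rational(7, 2)), 105))) = Add(92, Mul(254, Add(140, Rational(-49, 2), 105))) = Add(92, Mul(254, Rational(441, 2))) = Add(92, 56007) = 56099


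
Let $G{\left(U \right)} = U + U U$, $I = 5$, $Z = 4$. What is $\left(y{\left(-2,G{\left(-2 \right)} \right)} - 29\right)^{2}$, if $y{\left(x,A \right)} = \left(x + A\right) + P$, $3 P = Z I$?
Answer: $\frac{4489}{9} \approx 498.78$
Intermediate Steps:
$G{\left(U \right)} = U + U^{2}$
$P = \frac{20}{3}$ ($P = \frac{4 \cdot 5}{3} = \frac{1}{3} \cdot 20 = \frac{20}{3} \approx 6.6667$)
$y{\left(x,A \right)} = \frac{20}{3} + A + x$ ($y{\left(x,A \right)} = \left(x + A\right) + \frac{20}{3} = \left(A + x\right) + \frac{20}{3} = \frac{20}{3} + A + x$)
$\left(y{\left(-2,G{\left(-2 \right)} \right)} - 29\right)^{2} = \left(\left(\frac{20}{3} - 2 \left(1 - 2\right) - 2\right) - 29\right)^{2} = \left(\left(\frac{20}{3} - -2 - 2\right) - 29\right)^{2} = \left(\left(\frac{20}{3} + 2 - 2\right) - 29\right)^{2} = \left(\frac{20}{3} - 29\right)^{2} = \left(- \frac{67}{3}\right)^{2} = \frac{4489}{9}$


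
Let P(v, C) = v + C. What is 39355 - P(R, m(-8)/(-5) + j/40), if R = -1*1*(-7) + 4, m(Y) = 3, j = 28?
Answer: 393439/10 ≈ 39344.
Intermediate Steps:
R = 11 (R = -1*(-7) + 4 = 7 + 4 = 11)
P(v, C) = C + v
39355 - P(R, m(-8)/(-5) + j/40) = 39355 - ((3/(-5) + 28/40) + 11) = 39355 - ((3*(-⅕) + 28*(1/40)) + 11) = 39355 - ((-⅗ + 7/10) + 11) = 39355 - (⅒ + 11) = 39355 - 1*111/10 = 39355 - 111/10 = 393439/10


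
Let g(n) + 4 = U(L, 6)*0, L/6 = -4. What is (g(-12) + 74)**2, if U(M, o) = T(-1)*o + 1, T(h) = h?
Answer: 4900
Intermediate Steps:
L = -24 (L = 6*(-4) = -24)
U(M, o) = 1 - o (U(M, o) = -o + 1 = 1 - o)
g(n) = -4 (g(n) = -4 + (1 - 1*6)*0 = -4 + (1 - 6)*0 = -4 - 5*0 = -4 + 0 = -4)
(g(-12) + 74)**2 = (-4 + 74)**2 = 70**2 = 4900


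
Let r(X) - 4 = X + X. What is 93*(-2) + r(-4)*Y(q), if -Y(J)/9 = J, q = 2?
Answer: -114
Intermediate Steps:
Y(J) = -9*J
r(X) = 4 + 2*X (r(X) = 4 + (X + X) = 4 + 2*X)
93*(-2) + r(-4)*Y(q) = 93*(-2) + (4 + 2*(-4))*(-9*2) = -186 + (4 - 8)*(-18) = -186 - 4*(-18) = -186 + 72 = -114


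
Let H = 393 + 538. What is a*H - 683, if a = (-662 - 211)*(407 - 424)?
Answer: 13816288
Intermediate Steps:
H = 931
a = 14841 (a = -873*(-17) = 14841)
a*H - 683 = 14841*931 - 683 = 13816971 - 683 = 13816288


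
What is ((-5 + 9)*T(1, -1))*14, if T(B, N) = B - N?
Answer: 112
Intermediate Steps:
((-5 + 9)*T(1, -1))*14 = ((-5 + 9)*(1 - 1*(-1)))*14 = (4*(1 + 1))*14 = (4*2)*14 = 8*14 = 112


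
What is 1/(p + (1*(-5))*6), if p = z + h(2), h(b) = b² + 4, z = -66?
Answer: -1/88 ≈ -0.011364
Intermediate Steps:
h(b) = 4 + b²
p = -58 (p = -66 + (4 + 2²) = -66 + (4 + 4) = -66 + 8 = -58)
1/(p + (1*(-5))*6) = 1/(-58 + (1*(-5))*6) = 1/(-58 - 5*6) = 1/(-58 - 30) = 1/(-88) = -1/88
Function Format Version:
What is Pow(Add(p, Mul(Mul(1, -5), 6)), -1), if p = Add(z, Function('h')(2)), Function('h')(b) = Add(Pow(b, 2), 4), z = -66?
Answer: Rational(-1, 88) ≈ -0.011364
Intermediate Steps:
Function('h')(b) = Add(4, Pow(b, 2))
p = -58 (p = Add(-66, Add(4, Pow(2, 2))) = Add(-66, Add(4, 4)) = Add(-66, 8) = -58)
Pow(Add(p, Mul(Mul(1, -5), 6)), -1) = Pow(Add(-58, Mul(Mul(1, -5), 6)), -1) = Pow(Add(-58, Mul(-5, 6)), -1) = Pow(Add(-58, -30), -1) = Pow(-88, -1) = Rational(-1, 88)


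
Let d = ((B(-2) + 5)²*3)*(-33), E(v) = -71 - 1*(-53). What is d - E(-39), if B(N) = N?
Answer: -873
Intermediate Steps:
E(v) = -18 (E(v) = -71 + 53 = -18)
d = -891 (d = ((-2 + 5)²*3)*(-33) = (3²*3)*(-33) = (9*3)*(-33) = 27*(-33) = -891)
d - E(-39) = -891 - 1*(-18) = -891 + 18 = -873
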